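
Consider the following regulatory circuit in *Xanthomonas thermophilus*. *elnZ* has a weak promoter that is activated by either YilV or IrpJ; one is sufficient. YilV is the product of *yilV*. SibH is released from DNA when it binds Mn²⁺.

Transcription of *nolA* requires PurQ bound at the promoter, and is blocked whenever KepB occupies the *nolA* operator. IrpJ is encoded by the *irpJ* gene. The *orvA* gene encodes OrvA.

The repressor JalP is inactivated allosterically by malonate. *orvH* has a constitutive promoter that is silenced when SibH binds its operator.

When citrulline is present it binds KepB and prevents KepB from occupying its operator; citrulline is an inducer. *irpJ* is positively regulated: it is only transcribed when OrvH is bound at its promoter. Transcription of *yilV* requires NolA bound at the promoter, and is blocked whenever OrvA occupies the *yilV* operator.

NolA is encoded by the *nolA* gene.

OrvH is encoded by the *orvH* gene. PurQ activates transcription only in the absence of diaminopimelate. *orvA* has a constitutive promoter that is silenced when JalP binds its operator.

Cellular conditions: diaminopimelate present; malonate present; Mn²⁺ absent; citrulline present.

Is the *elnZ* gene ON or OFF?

Malonate is present, so JalP is inactive.
With no repressor bound, *orvA* is transcribed.
So OrvA is produced and active.
Citrulline is present, so KepB is inactive.
Diaminopimelate is present, so PurQ is inactive.
Required activator PurQ is absent, so *nolA* is not transcribed.
So NolA is not produced.
With repressor OrvA bound, *yilV* is not transcribed.
So YilV is not produced.
Mn²⁺ is absent, so SibH is active.
With repressor SibH bound, *orvH* is not transcribed.
So OrvH is not produced.
Required activator OrvH is absent, so *irpJ* is not transcribed.
So IrpJ is not produced.
No activator is available at the *elnZ* promoter, so *elnZ* is not transcribed.

OFF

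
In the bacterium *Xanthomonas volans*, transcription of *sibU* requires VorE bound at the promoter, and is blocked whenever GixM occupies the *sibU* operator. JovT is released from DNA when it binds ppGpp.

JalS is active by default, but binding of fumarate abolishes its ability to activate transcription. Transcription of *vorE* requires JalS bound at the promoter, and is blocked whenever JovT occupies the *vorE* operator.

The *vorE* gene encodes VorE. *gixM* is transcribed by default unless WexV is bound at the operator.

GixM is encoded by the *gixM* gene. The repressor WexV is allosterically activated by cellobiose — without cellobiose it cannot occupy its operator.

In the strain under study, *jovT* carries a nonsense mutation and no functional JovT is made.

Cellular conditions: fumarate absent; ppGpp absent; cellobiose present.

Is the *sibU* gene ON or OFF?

Fumarate is absent, so JalS is active.
JovT is non-functional in this strain, so it has no effect.
No repressor is bound and JalS is active, so *vorE* is transcribed.
So VorE is produced and active.
Cellobiose is present, so WexV is active.
With repressor WexV bound, *gixM* is not transcribed.
So GixM is not produced.
No repressor is bound and VorE is active, so *sibU* is transcribed.

ON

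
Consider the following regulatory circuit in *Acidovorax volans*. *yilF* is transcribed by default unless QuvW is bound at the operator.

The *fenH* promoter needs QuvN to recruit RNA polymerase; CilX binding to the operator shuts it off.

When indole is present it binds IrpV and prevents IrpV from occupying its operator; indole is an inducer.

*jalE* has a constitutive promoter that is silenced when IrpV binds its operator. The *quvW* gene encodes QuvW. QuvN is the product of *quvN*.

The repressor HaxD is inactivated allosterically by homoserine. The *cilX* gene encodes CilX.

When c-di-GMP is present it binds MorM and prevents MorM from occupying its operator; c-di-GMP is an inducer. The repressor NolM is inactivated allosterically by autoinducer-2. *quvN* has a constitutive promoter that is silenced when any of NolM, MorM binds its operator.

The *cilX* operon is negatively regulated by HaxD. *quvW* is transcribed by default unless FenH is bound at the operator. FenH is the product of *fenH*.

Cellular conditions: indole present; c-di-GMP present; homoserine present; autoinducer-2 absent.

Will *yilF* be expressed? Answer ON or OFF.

OFF

Homoserine is present, so HaxD is inactive.
With no repressor bound, *cilX* is transcribed.
So CilX is produced and active.
Autoinducer-2 is absent, so NolM is active.
c-di-GMP is present, so MorM is inactive.
With repressor NolM bound, *quvN* is not transcribed.
So QuvN is not produced.
With repressor CilX bound, *fenH* is not transcribed.
So FenH is not produced.
With no repressor bound, *quvW* is transcribed.
So QuvW is produced and active.
With repressor QuvW bound, *yilF* is not transcribed.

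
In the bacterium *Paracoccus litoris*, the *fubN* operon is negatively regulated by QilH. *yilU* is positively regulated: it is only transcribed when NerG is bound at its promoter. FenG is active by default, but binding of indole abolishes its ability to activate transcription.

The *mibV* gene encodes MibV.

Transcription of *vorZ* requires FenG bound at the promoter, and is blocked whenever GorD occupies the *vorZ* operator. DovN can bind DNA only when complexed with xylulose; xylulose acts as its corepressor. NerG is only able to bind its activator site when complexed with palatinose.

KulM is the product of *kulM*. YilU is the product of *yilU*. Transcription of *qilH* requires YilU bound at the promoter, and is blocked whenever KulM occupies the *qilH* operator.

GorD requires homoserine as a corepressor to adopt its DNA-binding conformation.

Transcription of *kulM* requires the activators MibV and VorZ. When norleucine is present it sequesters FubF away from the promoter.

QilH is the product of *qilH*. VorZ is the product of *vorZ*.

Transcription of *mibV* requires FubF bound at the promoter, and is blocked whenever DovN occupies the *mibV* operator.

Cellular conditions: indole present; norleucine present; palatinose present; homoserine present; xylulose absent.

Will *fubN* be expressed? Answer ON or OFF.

Xylulose is absent, so DovN is inactive.
Norleucine is present, so FubF is inactive.
Required activator FubF is absent, so *mibV* is not transcribed.
So MibV is not produced.
Homoserine is present, so GorD is active.
Indole is present, so FenG is inactive.
With repressor GorD bound, *vorZ* is not transcribed.
So VorZ is not produced.
Required activator MibV is absent, so *kulM* is not transcribed.
So KulM is not produced.
Palatinose is present, so NerG is active.
No repressor is bound and NerG is active, so *yilU* is transcribed.
So YilU is produced and active.
No repressor is bound and YilU is active, so *qilH* is transcribed.
So QilH is produced and active.
With repressor QilH bound, *fubN* is not transcribed.

OFF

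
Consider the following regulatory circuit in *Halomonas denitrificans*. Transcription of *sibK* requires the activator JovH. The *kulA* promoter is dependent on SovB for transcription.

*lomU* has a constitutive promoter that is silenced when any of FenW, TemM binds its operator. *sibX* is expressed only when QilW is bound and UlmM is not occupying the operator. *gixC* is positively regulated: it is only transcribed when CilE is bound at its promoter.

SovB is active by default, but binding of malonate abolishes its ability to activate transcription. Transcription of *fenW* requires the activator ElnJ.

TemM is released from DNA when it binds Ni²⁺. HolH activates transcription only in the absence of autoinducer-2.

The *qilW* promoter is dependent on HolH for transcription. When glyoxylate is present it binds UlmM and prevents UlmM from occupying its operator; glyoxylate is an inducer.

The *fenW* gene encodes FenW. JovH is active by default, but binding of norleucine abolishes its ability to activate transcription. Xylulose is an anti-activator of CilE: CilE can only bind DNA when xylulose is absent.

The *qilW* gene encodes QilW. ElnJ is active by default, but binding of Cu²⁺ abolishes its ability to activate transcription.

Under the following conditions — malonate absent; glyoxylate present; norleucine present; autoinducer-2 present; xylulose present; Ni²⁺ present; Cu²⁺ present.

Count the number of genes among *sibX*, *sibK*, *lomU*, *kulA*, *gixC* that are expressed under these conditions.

2

Autoinducer-2 is present, so HolH is inactive.
Required activator HolH is absent, so *qilW* is not transcribed.
So QilW is not produced.
Glyoxylate is present, so UlmM is inactive.
Required activator QilW is absent, so *sibX* is not transcribed.
→ *sibX* is OFF.
Norleucine is present, so JovH is inactive.
Required activator JovH is absent, so *sibK* is not transcribed.
→ *sibK* is OFF.
Cu²⁺ is present, so ElnJ is inactive.
Required activator ElnJ is absent, so *fenW* is not transcribed.
So FenW is not produced.
Ni²⁺ is present, so TemM is inactive.
With no repressor bound, *lomU* is transcribed.
→ *lomU* is ON.
Malonate is absent, so SovB is active.
No repressor is bound and SovB is active, so *kulA* is transcribed.
→ *kulA* is ON.
Xylulose is present, so CilE is inactive.
Required activator CilE is absent, so *gixC* is not transcribed.
→ *gixC* is OFF.
2 of the 5 genes are transcribed.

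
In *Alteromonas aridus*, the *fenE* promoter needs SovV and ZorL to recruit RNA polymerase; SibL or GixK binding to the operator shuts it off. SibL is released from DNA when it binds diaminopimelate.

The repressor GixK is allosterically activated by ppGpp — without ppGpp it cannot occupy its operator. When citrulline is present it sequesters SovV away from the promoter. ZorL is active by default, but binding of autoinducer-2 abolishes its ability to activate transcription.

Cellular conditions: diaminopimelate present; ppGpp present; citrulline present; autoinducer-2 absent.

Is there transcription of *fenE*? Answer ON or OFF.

Diaminopimelate is present, so SibL is inactive.
ppGpp is present, so GixK is active.
Citrulline is present, so SovV is inactive.
Autoinducer-2 is absent, so ZorL is active.
With repressor GixK bound, *fenE* is not transcribed.

OFF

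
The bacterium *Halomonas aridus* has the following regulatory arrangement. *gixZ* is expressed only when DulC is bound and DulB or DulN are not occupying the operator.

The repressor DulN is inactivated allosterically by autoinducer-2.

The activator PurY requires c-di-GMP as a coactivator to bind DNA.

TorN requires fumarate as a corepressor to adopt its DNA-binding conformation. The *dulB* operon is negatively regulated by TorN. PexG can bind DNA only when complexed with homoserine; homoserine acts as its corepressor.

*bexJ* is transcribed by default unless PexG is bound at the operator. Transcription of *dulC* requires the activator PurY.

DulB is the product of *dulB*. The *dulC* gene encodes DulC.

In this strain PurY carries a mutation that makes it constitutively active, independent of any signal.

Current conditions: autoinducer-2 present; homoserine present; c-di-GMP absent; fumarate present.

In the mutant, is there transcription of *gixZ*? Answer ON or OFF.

PurY is constitutively active in this strain.
No repressor is bound and PurY is active, so *dulC* is transcribed.
So DulC is produced and active.
Fumarate is present, so TorN is active.
With repressor TorN bound, *dulB* is not transcribed.
So DulB is not produced.
Autoinducer-2 is present, so DulN is inactive.
No repressor is bound and DulC is active, so *gixZ* is transcribed.

ON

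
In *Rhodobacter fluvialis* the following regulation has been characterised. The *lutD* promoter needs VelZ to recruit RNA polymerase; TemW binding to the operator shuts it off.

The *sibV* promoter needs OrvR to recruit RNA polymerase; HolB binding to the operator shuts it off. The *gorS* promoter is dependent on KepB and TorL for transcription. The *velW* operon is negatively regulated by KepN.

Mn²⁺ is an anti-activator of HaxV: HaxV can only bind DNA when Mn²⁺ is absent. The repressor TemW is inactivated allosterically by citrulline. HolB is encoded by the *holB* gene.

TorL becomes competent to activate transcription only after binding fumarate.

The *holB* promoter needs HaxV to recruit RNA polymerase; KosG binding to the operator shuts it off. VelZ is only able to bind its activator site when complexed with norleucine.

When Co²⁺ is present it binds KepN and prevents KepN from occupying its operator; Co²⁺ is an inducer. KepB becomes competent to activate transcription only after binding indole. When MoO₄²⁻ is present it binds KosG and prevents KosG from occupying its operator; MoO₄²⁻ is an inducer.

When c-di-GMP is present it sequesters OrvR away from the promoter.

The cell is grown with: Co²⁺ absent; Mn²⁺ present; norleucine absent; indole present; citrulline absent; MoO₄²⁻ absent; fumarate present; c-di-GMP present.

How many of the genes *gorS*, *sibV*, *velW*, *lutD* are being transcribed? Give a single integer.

Indole is present, so KepB is active.
Fumarate is present, so TorL is active.
No repressor is bound and KepB and TorL are active, so *gorS* is transcribed.
→ *gorS* is ON.
c-di-GMP is present, so OrvR is inactive.
MoO₄²⁻ is absent, so KosG is active.
Mn²⁺ is present, so HaxV is inactive.
With repressor KosG bound, *holB* is not transcribed.
So HolB is not produced.
Required activator OrvR is absent, so *sibV* is not transcribed.
→ *sibV* is OFF.
Co²⁺ is absent, so KepN is active.
With repressor KepN bound, *velW* is not transcribed.
→ *velW* is OFF.
Norleucine is absent, so VelZ is inactive.
Citrulline is absent, so TemW is active.
With repressor TemW bound, *lutD* is not transcribed.
→ *lutD* is OFF.
1 of the 4 genes is transcribed.

1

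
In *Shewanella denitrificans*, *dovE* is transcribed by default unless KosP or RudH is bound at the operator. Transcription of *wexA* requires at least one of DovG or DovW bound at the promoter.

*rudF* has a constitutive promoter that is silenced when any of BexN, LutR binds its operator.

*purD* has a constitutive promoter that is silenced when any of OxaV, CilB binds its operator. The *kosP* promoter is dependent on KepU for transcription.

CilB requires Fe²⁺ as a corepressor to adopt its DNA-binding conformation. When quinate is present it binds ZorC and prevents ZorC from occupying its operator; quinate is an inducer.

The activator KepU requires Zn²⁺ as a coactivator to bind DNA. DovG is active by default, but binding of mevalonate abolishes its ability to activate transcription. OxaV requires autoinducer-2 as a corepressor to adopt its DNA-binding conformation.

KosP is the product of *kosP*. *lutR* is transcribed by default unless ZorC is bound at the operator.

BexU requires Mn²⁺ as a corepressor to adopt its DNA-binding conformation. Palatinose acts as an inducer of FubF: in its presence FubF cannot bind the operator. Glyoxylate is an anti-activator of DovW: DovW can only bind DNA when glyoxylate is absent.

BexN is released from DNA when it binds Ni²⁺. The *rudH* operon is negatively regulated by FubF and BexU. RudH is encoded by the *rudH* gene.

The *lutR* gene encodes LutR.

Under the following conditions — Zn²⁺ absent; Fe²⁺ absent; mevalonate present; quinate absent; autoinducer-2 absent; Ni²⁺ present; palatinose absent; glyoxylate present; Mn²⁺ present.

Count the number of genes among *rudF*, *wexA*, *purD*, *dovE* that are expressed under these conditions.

Ni²⁺ is present, so BexN is inactive.
Quinate is absent, so ZorC is active.
With repressor ZorC bound, *lutR* is not transcribed.
So LutR is not produced.
With no repressor bound, *rudF* is transcribed.
→ *rudF* is ON.
Mevalonate is present, so DovG is inactive.
Glyoxylate is present, so DovW is inactive.
No activator is available at the *wexA* promoter, so *wexA* is not transcribed.
→ *wexA* is OFF.
Autoinducer-2 is absent, so OxaV is inactive.
Fe²⁺ is absent, so CilB is inactive.
With no repressor bound, *purD* is transcribed.
→ *purD* is ON.
Zn²⁺ is absent, so KepU is inactive.
Required activator KepU is absent, so *kosP* is not transcribed.
So KosP is not produced.
Palatinose is absent, so FubF is active.
Mn²⁺ is present, so BexU is active.
With repressor FubF bound, *rudH* is not transcribed.
So RudH is not produced.
With no repressor bound, *dovE* is transcribed.
→ *dovE* is ON.
3 of the 4 genes are transcribed.

3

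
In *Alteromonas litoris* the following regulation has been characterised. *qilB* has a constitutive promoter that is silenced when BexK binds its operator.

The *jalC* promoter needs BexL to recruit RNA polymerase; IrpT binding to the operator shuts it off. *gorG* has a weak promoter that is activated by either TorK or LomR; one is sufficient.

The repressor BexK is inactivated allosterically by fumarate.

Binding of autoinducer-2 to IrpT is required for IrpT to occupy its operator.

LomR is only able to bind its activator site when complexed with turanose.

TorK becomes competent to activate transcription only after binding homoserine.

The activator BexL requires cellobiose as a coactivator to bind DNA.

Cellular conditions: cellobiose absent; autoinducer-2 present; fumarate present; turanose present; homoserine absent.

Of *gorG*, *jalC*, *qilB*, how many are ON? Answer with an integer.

Homoserine is absent, so TorK is inactive.
Turanose is present, so LomR is active.
Activator LomR is present, so *gorG* is transcribed.
→ *gorG* is ON.
Cellobiose is absent, so BexL is inactive.
Autoinducer-2 is present, so IrpT is active.
With repressor IrpT bound, *jalC* is not transcribed.
→ *jalC* is OFF.
Fumarate is present, so BexK is inactive.
With no repressor bound, *qilB* is transcribed.
→ *qilB* is ON.
2 of the 3 genes are transcribed.

2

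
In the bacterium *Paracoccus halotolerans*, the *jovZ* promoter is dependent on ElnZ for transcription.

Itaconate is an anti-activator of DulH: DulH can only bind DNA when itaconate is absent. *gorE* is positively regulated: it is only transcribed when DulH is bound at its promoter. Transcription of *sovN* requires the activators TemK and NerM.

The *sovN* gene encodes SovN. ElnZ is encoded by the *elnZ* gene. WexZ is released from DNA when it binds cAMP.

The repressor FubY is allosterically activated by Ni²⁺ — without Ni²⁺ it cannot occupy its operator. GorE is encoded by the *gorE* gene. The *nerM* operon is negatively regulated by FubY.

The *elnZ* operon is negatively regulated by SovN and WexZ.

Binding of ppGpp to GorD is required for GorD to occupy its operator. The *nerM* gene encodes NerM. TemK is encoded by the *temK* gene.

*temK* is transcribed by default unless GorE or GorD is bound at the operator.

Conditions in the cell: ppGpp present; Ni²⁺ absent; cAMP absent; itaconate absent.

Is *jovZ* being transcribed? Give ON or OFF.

OFF

Itaconate is absent, so DulH is active.
No repressor is bound and DulH is active, so *gorE* is transcribed.
So GorE is produced and active.
ppGpp is present, so GorD is active.
With repressor GorE bound, *temK* is not transcribed.
So TemK is not produced.
Ni²⁺ is absent, so FubY is inactive.
With no repressor bound, *nerM* is transcribed.
So NerM is produced and active.
Required activator TemK is absent, so *sovN* is not transcribed.
So SovN is not produced.
cAMP is absent, so WexZ is active.
With repressor WexZ bound, *elnZ* is not transcribed.
So ElnZ is not produced.
Required activator ElnZ is absent, so *jovZ* is not transcribed.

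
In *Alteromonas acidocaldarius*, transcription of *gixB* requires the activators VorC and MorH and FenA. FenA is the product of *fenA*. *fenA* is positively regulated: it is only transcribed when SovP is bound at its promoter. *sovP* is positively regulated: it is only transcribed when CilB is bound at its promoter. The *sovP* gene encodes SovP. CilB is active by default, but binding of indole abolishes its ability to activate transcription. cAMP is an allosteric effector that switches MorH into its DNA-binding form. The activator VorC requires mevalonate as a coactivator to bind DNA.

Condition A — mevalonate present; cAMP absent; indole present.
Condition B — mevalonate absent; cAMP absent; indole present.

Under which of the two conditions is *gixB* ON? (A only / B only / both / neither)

Condition A:
Mevalonate is present, so VorC is active.
cAMP is absent, so MorH is inactive.
Indole is present, so CilB is inactive.
Required activator CilB is absent, so *sovP* is not transcribed.
So SovP is not produced.
Required activator SovP is absent, so *fenA* is not transcribed.
So FenA is not produced.
Required activator MorH is absent, so *gixB* is not transcribed.
→ *gixB* is OFF in A.
Condition B:
Mevalonate is absent, so VorC is inactive.
cAMP is absent, so MorH is inactive.
Indole is present, so CilB is inactive.
Required activator CilB is absent, so *sovP* is not transcribed.
So SovP is not produced.
Required activator SovP is absent, so *fenA* is not transcribed.
So FenA is not produced.
Required activator VorC is absent, so *gixB* is not transcribed.
→ *gixB* is OFF in B.

neither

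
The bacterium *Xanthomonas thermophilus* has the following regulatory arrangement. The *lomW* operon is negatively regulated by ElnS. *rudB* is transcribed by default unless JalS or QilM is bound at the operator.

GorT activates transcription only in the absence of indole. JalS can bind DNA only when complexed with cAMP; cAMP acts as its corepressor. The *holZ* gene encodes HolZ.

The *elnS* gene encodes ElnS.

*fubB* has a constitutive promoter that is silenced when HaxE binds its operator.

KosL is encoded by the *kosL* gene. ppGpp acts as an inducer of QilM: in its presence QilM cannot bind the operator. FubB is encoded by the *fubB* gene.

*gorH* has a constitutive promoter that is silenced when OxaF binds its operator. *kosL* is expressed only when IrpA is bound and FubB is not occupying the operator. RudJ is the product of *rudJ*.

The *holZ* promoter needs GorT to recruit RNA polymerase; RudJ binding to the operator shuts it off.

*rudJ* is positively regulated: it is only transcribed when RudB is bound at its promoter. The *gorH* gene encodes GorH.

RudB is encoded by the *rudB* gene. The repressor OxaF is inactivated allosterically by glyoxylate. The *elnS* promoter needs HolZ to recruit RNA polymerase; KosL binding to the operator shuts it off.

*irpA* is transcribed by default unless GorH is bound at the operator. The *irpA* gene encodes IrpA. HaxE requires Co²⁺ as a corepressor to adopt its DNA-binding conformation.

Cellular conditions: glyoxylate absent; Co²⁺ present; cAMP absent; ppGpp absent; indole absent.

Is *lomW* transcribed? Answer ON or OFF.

ON

cAMP is absent, so JalS is inactive.
ppGpp is absent, so QilM is active.
With repressor QilM bound, *rudB* is not transcribed.
So RudB is not produced.
Required activator RudB is absent, so *rudJ* is not transcribed.
So RudJ is not produced.
Indole is absent, so GorT is active.
No repressor is bound and GorT is active, so *holZ* is transcribed.
So HolZ is produced and active.
Co²⁺ is present, so HaxE is active.
With repressor HaxE bound, *fubB* is not transcribed.
So FubB is not produced.
Glyoxylate is absent, so OxaF is active.
With repressor OxaF bound, *gorH* is not transcribed.
So GorH is not produced.
With no repressor bound, *irpA* is transcribed.
So IrpA is produced and active.
No repressor is bound and IrpA is active, so *kosL* is transcribed.
So KosL is produced and active.
With repressor KosL bound, *elnS* is not transcribed.
So ElnS is not produced.
With no repressor bound, *lomW* is transcribed.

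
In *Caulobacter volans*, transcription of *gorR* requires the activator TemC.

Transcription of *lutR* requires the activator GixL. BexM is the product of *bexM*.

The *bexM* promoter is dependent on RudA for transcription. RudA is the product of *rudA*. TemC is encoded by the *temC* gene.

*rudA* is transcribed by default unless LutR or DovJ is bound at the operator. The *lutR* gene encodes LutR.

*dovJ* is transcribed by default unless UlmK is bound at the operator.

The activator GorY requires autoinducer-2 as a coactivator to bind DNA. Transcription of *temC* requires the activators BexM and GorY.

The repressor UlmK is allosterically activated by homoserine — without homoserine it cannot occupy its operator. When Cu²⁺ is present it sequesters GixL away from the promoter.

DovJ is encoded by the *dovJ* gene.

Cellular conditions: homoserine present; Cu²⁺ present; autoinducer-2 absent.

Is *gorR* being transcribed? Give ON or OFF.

Cu²⁺ is present, so GixL is inactive.
Required activator GixL is absent, so *lutR* is not transcribed.
So LutR is not produced.
Homoserine is present, so UlmK is active.
With repressor UlmK bound, *dovJ* is not transcribed.
So DovJ is not produced.
With no repressor bound, *rudA* is transcribed.
So RudA is produced and active.
No repressor is bound and RudA is active, so *bexM* is transcribed.
So BexM is produced and active.
Autoinducer-2 is absent, so GorY is inactive.
Required activator GorY is absent, so *temC* is not transcribed.
So TemC is not produced.
Required activator TemC is absent, so *gorR* is not transcribed.

OFF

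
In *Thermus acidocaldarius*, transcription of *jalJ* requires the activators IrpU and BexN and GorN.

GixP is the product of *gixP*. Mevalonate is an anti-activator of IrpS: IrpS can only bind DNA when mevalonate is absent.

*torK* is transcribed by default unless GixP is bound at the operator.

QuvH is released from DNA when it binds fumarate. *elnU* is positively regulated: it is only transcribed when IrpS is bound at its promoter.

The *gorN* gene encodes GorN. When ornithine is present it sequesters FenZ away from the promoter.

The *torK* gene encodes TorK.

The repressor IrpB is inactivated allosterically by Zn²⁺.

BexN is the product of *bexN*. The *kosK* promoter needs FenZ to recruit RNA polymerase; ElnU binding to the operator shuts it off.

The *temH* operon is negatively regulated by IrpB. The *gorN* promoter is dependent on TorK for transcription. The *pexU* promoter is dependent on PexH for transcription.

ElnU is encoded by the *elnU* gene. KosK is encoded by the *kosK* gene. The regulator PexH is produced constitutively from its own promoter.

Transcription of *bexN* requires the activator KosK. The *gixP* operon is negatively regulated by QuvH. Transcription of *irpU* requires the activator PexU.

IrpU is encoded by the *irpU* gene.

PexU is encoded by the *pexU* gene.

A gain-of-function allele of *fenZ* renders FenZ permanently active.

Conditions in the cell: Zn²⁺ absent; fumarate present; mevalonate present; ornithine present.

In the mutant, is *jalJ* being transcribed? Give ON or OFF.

OFF

PexH is produced constitutively and is active.
No repressor is bound and PexH is active, so *pexU* is transcribed.
So PexU is produced and active.
No repressor is bound and PexU is active, so *irpU* is transcribed.
So IrpU is produced and active.
FenZ is constitutively active in this strain.
Mevalonate is present, so IrpS is inactive.
Required activator IrpS is absent, so *elnU* is not transcribed.
So ElnU is not produced.
No repressor is bound and FenZ is active, so *kosK* is transcribed.
So KosK is produced and active.
No repressor is bound and KosK is active, so *bexN* is transcribed.
So BexN is produced and active.
Fumarate is present, so QuvH is inactive.
With no repressor bound, *gixP* is transcribed.
So GixP is produced and active.
With repressor GixP bound, *torK* is not transcribed.
So TorK is not produced.
Required activator TorK is absent, so *gorN* is not transcribed.
So GorN is not produced.
Required activator GorN is absent, so *jalJ* is not transcribed.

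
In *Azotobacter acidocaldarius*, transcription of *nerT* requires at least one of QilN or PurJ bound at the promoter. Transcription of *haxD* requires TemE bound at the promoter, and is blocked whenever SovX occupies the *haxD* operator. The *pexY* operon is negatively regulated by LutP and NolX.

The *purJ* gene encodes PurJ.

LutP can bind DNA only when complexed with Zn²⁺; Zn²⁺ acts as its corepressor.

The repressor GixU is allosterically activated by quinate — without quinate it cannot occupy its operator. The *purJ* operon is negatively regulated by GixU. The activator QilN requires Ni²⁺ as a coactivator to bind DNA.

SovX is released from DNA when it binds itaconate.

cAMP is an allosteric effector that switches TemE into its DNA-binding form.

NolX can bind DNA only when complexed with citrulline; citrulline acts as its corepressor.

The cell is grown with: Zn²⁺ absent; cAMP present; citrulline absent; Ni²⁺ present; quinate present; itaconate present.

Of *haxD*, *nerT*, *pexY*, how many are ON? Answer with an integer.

3

cAMP is present, so TemE is active.
Itaconate is present, so SovX is inactive.
No repressor is bound and TemE is active, so *haxD* is transcribed.
→ *haxD* is ON.
Ni²⁺ is present, so QilN is active.
Quinate is present, so GixU is active.
With repressor GixU bound, *purJ* is not transcribed.
So PurJ is not produced.
Activator QilN is present, so *nerT* is transcribed.
→ *nerT* is ON.
Zn²⁺ is absent, so LutP is inactive.
Citrulline is absent, so NolX is inactive.
With no repressor bound, *pexY* is transcribed.
→ *pexY* is ON.
3 of the 3 genes are transcribed.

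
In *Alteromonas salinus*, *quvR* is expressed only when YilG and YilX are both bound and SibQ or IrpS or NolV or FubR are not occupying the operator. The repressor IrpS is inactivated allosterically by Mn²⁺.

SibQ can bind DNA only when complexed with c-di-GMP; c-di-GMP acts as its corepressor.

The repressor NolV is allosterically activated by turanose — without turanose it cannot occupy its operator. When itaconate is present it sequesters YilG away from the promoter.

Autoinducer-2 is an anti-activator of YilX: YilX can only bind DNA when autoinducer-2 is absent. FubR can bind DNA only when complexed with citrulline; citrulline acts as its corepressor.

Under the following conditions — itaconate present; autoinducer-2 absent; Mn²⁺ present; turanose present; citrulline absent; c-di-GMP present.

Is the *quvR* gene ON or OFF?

OFF

c-di-GMP is present, so SibQ is active.
Mn²⁺ is present, so IrpS is inactive.
Turanose is present, so NolV is active.
Citrulline is absent, so FubR is inactive.
Itaconate is present, so YilG is inactive.
Autoinducer-2 is absent, so YilX is active.
With repressor SibQ bound, *quvR* is not transcribed.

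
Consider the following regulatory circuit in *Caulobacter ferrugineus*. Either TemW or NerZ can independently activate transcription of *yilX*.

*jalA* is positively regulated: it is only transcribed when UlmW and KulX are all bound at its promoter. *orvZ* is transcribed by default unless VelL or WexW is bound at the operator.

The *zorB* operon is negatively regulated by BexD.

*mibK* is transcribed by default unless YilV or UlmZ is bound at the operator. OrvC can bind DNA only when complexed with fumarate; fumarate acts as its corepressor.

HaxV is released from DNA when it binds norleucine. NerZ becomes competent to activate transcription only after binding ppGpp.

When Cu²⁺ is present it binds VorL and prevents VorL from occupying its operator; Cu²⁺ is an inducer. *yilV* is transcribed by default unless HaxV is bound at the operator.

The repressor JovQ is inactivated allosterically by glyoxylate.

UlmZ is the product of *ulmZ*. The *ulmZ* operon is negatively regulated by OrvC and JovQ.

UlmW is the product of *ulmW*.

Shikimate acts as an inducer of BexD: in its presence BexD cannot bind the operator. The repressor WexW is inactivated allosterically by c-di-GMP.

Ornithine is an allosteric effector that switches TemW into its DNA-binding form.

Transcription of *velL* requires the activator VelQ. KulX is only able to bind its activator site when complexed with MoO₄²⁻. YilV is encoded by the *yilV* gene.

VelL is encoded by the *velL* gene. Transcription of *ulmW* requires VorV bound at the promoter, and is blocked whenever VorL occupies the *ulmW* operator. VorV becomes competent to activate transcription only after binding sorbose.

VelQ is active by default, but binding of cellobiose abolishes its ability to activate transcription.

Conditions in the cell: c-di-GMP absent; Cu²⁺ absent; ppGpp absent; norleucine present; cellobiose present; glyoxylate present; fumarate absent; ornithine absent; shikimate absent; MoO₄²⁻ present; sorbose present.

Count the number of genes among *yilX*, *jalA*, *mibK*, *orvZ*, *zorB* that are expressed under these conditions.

0

Ornithine is absent, so TemW is inactive.
ppGpp is absent, so NerZ is inactive.
No activator is available at the *yilX* promoter, so *yilX* is not transcribed.
→ *yilX* is OFF.
Sorbose is present, so VorV is active.
Cu²⁺ is absent, so VorL is active.
With repressor VorL bound, *ulmW* is not transcribed.
So UlmW is not produced.
MoO₄²⁻ is present, so KulX is active.
Required activator UlmW is absent, so *jalA* is not transcribed.
→ *jalA* is OFF.
Norleucine is present, so HaxV is inactive.
With no repressor bound, *yilV* is transcribed.
So YilV is produced and active.
Fumarate is absent, so OrvC is inactive.
Glyoxylate is present, so JovQ is inactive.
With no repressor bound, *ulmZ* is transcribed.
So UlmZ is produced and active.
With repressor YilV bound, *mibK* is not transcribed.
→ *mibK* is OFF.
Cellobiose is present, so VelQ is inactive.
Required activator VelQ is absent, so *velL* is not transcribed.
So VelL is not produced.
c-di-GMP is absent, so WexW is active.
With repressor WexW bound, *orvZ* is not transcribed.
→ *orvZ* is OFF.
Shikimate is absent, so BexD is active.
With repressor BexD bound, *zorB* is not transcribed.
→ *zorB* is OFF.
0 of the 5 genes are transcribed.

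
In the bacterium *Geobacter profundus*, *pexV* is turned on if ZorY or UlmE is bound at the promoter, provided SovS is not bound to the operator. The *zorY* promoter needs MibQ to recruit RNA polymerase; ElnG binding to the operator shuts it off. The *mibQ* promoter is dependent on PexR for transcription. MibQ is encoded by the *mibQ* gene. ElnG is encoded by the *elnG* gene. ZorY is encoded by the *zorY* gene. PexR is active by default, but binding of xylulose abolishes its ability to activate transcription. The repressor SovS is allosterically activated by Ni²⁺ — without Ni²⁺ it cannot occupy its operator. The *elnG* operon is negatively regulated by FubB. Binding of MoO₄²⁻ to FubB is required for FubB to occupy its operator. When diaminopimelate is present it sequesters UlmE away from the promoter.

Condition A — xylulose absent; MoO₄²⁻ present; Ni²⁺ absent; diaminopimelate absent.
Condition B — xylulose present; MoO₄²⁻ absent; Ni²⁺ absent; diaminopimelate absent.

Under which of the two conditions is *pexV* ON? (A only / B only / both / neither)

both

Condition A:
Xylulose is absent, so PexR is active.
No repressor is bound and PexR is active, so *mibQ* is transcribed.
So MibQ is produced and active.
MoO₄²⁻ is present, so FubB is active.
With repressor FubB bound, *elnG* is not transcribed.
So ElnG is not produced.
No repressor is bound and MibQ is active, so *zorY* is transcribed.
So ZorY is produced and active.
Ni²⁺ is absent, so SovS is inactive.
Diaminopimelate is absent, so UlmE is active.
Activator ZorY is present, so *pexV* is transcribed.
→ *pexV* is ON in A.
Condition B:
Xylulose is present, so PexR is inactive.
Required activator PexR is absent, so *mibQ* is not transcribed.
So MibQ is not produced.
MoO₄²⁻ is absent, so FubB is inactive.
With no repressor bound, *elnG* is transcribed.
So ElnG is produced and active.
With repressor ElnG bound, *zorY* is not transcribed.
So ZorY is not produced.
Ni²⁺ is absent, so SovS is inactive.
Diaminopimelate is absent, so UlmE is active.
Activator UlmE is present, so *pexV* is transcribed.
→ *pexV* is ON in B.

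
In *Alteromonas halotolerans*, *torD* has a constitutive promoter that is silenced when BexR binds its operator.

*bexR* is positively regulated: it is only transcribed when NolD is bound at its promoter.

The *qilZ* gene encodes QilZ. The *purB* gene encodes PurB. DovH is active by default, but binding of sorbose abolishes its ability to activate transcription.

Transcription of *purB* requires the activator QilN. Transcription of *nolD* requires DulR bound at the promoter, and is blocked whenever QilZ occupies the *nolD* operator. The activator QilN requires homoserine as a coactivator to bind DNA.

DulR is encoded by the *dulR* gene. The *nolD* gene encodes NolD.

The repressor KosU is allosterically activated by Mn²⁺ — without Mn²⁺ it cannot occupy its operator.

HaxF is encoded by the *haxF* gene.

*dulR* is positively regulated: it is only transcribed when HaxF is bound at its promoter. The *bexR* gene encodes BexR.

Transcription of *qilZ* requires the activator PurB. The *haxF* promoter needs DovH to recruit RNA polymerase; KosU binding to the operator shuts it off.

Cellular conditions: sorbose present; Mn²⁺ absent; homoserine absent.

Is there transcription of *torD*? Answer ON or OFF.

ON

Mn²⁺ is absent, so KosU is inactive.
Sorbose is present, so DovH is inactive.
Required activator DovH is absent, so *haxF* is not transcribed.
So HaxF is not produced.
Required activator HaxF is absent, so *dulR* is not transcribed.
So DulR is not produced.
Homoserine is absent, so QilN is inactive.
Required activator QilN is absent, so *purB* is not transcribed.
So PurB is not produced.
Required activator PurB is absent, so *qilZ* is not transcribed.
So QilZ is not produced.
Required activator DulR is absent, so *nolD* is not transcribed.
So NolD is not produced.
Required activator NolD is absent, so *bexR* is not transcribed.
So BexR is not produced.
With no repressor bound, *torD* is transcribed.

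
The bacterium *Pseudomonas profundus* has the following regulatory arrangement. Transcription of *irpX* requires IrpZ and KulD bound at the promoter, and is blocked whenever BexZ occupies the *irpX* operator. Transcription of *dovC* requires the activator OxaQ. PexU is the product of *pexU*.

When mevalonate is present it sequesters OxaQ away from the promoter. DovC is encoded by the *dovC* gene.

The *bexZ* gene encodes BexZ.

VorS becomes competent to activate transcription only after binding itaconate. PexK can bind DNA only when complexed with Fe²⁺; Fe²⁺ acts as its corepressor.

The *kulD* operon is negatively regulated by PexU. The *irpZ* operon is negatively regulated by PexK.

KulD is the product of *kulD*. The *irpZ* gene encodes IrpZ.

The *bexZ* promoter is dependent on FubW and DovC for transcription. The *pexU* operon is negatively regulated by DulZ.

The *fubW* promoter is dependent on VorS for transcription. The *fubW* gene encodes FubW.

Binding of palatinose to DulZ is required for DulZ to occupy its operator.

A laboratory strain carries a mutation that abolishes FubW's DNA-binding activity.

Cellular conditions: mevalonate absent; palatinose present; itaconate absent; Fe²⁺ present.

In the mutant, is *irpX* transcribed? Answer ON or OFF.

Fe²⁺ is present, so PexK is active.
With repressor PexK bound, *irpZ* is not transcribed.
So IrpZ is not produced.
FubW is non-functional in this strain, so it has no effect.
Mevalonate is absent, so OxaQ is active.
No repressor is bound and OxaQ is active, so *dovC* is transcribed.
So DovC is produced and active.
Required activator FubW is absent, so *bexZ* is not transcribed.
So BexZ is not produced.
Palatinose is present, so DulZ is active.
With repressor DulZ bound, *pexU* is not transcribed.
So PexU is not produced.
With no repressor bound, *kulD* is transcribed.
So KulD is produced and active.
Required activator IrpZ is absent, so *irpX* is not transcribed.

OFF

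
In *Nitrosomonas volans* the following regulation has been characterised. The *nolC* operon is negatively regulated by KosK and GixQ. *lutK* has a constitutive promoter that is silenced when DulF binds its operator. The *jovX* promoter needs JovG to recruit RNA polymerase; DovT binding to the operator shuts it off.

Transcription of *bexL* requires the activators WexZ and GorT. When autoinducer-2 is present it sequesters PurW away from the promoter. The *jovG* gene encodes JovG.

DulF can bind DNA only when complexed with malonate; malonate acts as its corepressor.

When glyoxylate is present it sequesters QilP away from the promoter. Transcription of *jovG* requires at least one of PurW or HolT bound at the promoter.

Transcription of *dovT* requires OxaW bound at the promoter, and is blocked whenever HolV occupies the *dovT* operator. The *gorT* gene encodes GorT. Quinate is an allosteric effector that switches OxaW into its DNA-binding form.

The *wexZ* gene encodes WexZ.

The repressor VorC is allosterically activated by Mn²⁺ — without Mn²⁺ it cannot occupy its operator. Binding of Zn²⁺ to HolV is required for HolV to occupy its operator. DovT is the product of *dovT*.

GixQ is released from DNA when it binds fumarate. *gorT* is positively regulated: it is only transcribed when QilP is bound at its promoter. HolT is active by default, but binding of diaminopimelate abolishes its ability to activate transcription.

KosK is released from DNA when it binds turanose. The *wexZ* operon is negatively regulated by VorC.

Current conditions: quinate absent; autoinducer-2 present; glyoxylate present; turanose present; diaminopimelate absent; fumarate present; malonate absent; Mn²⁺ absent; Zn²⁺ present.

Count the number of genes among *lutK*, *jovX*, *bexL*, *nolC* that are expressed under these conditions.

3

Malonate is absent, so DulF is inactive.
With no repressor bound, *lutK* is transcribed.
→ *lutK* is ON.
Autoinducer-2 is present, so PurW is inactive.
Diaminopimelate is absent, so HolT is active.
Activator HolT is present, so *jovG* is transcribed.
So JovG is produced and active.
Zn²⁺ is present, so HolV is active.
Quinate is absent, so OxaW is inactive.
With repressor HolV bound, *dovT* is not transcribed.
So DovT is not produced.
No repressor is bound and JovG is active, so *jovX* is transcribed.
→ *jovX* is ON.
Mn²⁺ is absent, so VorC is inactive.
With no repressor bound, *wexZ* is transcribed.
So WexZ is produced and active.
Glyoxylate is present, so QilP is inactive.
Required activator QilP is absent, so *gorT* is not transcribed.
So GorT is not produced.
Required activator GorT is absent, so *bexL* is not transcribed.
→ *bexL* is OFF.
Turanose is present, so KosK is inactive.
Fumarate is present, so GixQ is inactive.
With no repressor bound, *nolC* is transcribed.
→ *nolC* is ON.
3 of the 4 genes are transcribed.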